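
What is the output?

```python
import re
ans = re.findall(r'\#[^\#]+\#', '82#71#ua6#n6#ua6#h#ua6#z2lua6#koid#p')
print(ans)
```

With no groups in the pattern, `findall` gives back each whole match — 4 here.

['#71#', '#n6#', '#h#', '#z2lua6#']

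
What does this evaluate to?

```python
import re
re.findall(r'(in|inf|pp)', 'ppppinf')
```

['pp', 'pp', 'in']

`|` is ordered: at each position the engine commits to the first alternative that works.
Walking the string: at [0:2] match 'pp', group 1 = 'pp'; at [2:4] match 'pp', group 1 = 'pp'; at [4:6] match 'in', group 1 = 'in'.
Because there's exactly one group, `findall` drops the full match and keeps group 1 from each hit.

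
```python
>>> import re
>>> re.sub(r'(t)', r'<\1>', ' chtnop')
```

' ch<t>nop'

This matches a literal 't' (captured).
Matches: at [3:4] → 't'.
`\1` in the replacement pulls in group 1's text for each match.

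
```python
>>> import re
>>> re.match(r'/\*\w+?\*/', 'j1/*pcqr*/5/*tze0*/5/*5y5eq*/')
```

None

`match` is anchored at position 0; if the pattern doesn't fit there, it returns None.
Here the string doesn't start with a match, so the call returns None.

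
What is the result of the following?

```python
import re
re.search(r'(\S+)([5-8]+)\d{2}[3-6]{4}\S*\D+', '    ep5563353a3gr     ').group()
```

The pattern matches one or more of a non-whitespace character (captured); then one or more of a character in [5-8] (captured); then exactly 2 of a digit; then exactly 4 of a character in [3-6], then zero or more of a non-whitespace character, then one or more of a non-digit.
The match spans [4:22] → 'ep5563353a3gr     '.

'ep5563353a3gr     '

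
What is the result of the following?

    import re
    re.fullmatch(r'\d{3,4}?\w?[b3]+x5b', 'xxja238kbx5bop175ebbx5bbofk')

None

This matches 3 to 4 of a digit (lazy), then optionally a word character; then one or more of one of [b3], then the literal 'x5b'.
`fullmatch` succeeds only if the pattern covers the string from start to end.
Here there's no way to consume every character, so the call returns None.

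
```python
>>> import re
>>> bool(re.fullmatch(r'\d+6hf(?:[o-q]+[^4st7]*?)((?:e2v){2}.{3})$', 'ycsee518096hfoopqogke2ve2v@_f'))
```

False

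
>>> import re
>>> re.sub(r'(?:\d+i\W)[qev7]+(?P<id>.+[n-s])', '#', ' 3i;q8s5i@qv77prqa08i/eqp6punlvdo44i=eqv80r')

' #'

Each match is replaced by '#'.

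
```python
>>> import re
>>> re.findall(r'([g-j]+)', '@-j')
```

One capturing group, so `findall` returns just the captured substring from the one match — 1 in all.

['j']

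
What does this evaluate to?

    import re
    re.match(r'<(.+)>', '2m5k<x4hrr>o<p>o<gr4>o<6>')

`match` is anchored at position 0; if the pattern doesn't fit there, it returns None.
Here the string doesn't start with a match, so the call returns None.

None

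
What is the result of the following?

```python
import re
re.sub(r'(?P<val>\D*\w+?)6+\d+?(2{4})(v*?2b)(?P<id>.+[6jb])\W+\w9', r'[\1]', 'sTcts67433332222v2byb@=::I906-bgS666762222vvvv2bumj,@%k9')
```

'[sTcts]'

The pattern matches zero or more of a non-digit, then one or more of a word character (lazy) (captured as 'val'); then one or more of a literal '6', then one or more of a digit (lazy); then exactly 4 of a literal '2' (captured); then zero or more of the literal 'v' (lazy), then the literal '2b' (captured); then one or more of any character, then one of [6jb] (captured as 'id'); then one or more of a non-word character, then a word character, then a literal '9'.
`\1` in the replacement pulls in group 1's text for each match.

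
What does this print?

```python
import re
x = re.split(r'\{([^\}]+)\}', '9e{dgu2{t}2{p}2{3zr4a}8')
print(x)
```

['9e', 'dgu2{t', '2', 'p', '2', '3zr4a', '8']

Because the pattern has a capturing group, `split` also inserts each captured text between the pieces.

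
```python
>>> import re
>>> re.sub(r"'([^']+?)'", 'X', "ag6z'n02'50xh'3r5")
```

"ag6zX50xh'3r5"

Matches: at [4:9] → "'n02'".
Every occurrence is swapped for 'X'.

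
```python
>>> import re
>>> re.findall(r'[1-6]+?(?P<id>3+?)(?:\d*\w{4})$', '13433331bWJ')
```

['3']

The pattern matches one or more of a character in [1-6] (lazy); then one or more of a literal '3' (lazy) (captured as 'id'); then zero or more of a digit, then exactly 4 of a word character (non-capturing group); then anchored at the end.
Matches: at [0:11] match '13433331bWJ', group 1 = '3'.
Because there's exactly one group, `findall` drops the full match and keeps group 1 from the one hit.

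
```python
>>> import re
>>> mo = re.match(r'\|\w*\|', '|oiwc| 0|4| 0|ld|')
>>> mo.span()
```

(0, 6)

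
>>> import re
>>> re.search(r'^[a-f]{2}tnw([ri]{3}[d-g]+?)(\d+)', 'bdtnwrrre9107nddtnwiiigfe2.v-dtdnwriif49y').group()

'bdtnwrrre9107'

The match spans [0:13] → 'bdtnwrrre9107'.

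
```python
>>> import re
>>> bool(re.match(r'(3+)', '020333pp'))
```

False

This matches one or more of a literal '3' (captured).
`match` is anchored at position 0; if the pattern doesn't fit there, it returns None.
Here position 0 doesn't satisfy it, so the call returns None, and `bool(None)` is False.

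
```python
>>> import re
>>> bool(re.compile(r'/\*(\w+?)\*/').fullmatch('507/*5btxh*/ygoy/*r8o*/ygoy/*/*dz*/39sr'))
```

False

`fullmatch` succeeds only if the pattern covers the string from start to end.
Here the string isn't matched end-to-end, so the call returns None, and `bool(None)` is False.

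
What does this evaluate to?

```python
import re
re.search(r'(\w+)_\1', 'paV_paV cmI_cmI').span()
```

(0, 7)

`\1` is not a pattern — it's the concrete string captured by group 1, re-applied verbatim.
`re.search` scans for the first position where the pattern succeeds.
The match spans [0:7] → 'paV_paV'.
Captured: group 1 = 'paV'.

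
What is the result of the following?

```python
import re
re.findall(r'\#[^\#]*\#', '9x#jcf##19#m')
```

['#jcf#', '#19#']

Matches: at [2:7] → '#jcf#'; at [7:11] → '#19#'.
No capturing groups, so `findall` returns the 2 full match strings.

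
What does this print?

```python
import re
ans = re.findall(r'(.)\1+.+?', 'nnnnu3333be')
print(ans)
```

['n', '3']

A backreference is literal: `\1` must see the identical characters the first group matched.
Scanning left to right: at [0:5] match 'nnnnu', group 1 = 'n'; at [5:10] match '3333b', group 1 = '3'.
With a single group, `findall` returns only what that group captured — 2 items.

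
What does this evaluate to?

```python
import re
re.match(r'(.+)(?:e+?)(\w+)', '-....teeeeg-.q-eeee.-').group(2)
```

The match spans [0:19] → '-....teeeeg-.q-eeee'.
Captured: group 1 = '-....teeeeg-.q-ee', group 2 = 'e'.

'e'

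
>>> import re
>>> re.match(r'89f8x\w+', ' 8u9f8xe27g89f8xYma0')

None

With `match`, the pattern is implicitly anchored at the beginning.
Here the string doesn't start with a match, so the call returns None.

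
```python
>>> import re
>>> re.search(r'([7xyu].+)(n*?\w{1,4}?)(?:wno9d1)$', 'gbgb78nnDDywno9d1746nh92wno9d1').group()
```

The pattern matches one of [7xyu], then one or more of any character (captured); then zero or more of the literal 'n' (lazy), then 1 to 4 of a word character (lazy) (captured); then the literal 'wno', then the literal '9d1' (non-capturing group); then anchored at the end.
Unlike `match`, `search` isn't anchored — it looks for the pattern anywhere in the string.
The match spans [4:30] → '78nnDDywno9d1746nh92wno9d1'.
Captured: group 1 = '78nnDDywno9d1746nh9', group 2 = '2'.

'78nnDDywno9d1746nh92wno9d1'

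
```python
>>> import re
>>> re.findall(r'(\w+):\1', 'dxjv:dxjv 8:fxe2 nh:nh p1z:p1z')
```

['dxjv', 'nh', 'p1z']

`\1` is not a pattern — it's the concrete string captured by group 1, re-applied verbatim.
Matches: at [0:9] match 'dxjv:dxjv', group 1 = 'dxjv'; at [17:22] match 'nh:nh', group 1 = 'nh'; at [23:30] match 'p1z:p1z', group 1 = 'p1z'.
With a single group, `findall` returns only what that group captured — 3 items.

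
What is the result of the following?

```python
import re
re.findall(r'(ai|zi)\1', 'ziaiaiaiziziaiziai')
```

['ai', 'zi']

`\1` is not a pattern — it's the concrete string captured by group 1, re-applied verbatim.
Because there's exactly one group, `findall` drops the full match and keeps group 1 from each hit.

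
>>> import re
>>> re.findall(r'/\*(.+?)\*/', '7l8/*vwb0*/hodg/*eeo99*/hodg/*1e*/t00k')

Because the quantifier is non-greedy, it stops expanding at the earliest point where the rest of the pattern can succeed.
With a single group, `findall` returns only what that group captured — 3 items.

['vwb0', 'eeo99', '1e']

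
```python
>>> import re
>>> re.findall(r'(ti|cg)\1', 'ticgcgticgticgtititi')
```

['cg', 'ti']

`\1` has to match the exact text group 1 already captured.
Because there's exactly one group, `findall` drops the full match and keeps group 1 from each hit.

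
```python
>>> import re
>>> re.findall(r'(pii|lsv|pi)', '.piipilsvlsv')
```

['pii', 'pi', 'lsv', 'lsv']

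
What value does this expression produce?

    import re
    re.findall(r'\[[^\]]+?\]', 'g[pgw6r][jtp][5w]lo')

['[pgw6r]', '[jtp]', '[5w]']

Walking the string: at [1:8] → '[pgw6r]'; at [8:13] → '[jtp]'; at [13:17] → '[5w]'.
With no groups in the pattern, `findall` gives back each whole match — 3 here.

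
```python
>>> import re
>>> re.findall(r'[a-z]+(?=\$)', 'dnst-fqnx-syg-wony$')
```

The `(?=…)`/`(?<=…)` assertion just peeks at neighbouring text; it doesn't advance the match position.
Matches: at [14:18] → 'wony'.
No capturing groups, so `findall` returns the 1 full match string.

['wony']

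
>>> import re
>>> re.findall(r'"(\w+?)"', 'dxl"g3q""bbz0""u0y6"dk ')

Walking the string: at [3:8] match '"g3q"', group 1 = 'g3q'; at [8:14] match '"bbz0"', group 1 = 'bbz0'; at [14:20] match '"u0y6"', group 1 = 'u0y6'.
Because there's exactly one group, `findall` drops the full match and keeps group 1 from each hit.

['g3q', 'bbz0', 'u0y6']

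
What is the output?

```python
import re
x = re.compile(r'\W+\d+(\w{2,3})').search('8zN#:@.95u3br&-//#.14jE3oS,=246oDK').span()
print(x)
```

(3, 12)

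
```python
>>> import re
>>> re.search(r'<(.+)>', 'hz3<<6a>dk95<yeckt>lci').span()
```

Unlike `match`, `search` isn't anchored — it looks for the pattern anywhere in the string.
The match spans [3:19] → '<<6a>dk95<yeckt>'.
Captured: group 1 = '<6a>dk95<yeckt'.

(3, 19)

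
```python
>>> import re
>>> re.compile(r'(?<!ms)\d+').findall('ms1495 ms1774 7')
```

['495', '774', '7']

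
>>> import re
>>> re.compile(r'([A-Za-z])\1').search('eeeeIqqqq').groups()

('e',)

`\1` is not a pattern — it's the concrete string captured by group 1, re-applied verbatim.
`search` walks the string left to right and returns the first match it finds.
The match spans [0:2] → 'ee'.
Captured: group 1 = 'e'.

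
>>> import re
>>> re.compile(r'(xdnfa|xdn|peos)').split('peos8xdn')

Matches to split on: at [0:4] → 'peos'; at [5:8] → 'xdn'.
With a capturing group present, the delimiter's captured portion is kept in the result list.

['', 'peos', '8', 'xdn', '']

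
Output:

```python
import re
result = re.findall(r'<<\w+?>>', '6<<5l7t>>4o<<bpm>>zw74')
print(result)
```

['<<5l7t>>', '<<bpm>>']

Scanning left to right: at [1:9] → '<<5l7t>>'; at [11:18] → '<<bpm>>'.
`findall` yields the raw match text (2 of them) because the pattern has no groups.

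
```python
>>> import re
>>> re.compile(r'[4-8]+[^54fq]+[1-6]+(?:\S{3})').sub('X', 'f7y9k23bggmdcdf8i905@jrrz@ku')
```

The pattern matches one or more of a character in [4-8]; then one or more of any character except [54fq]; then one or more of a character in [1-6]; then exactly 3 of a non-whitespace character (non-capturing group).
Matches: at [1:10] → '7y9k23bgg'; at [15:23] → '8i905@jr'.
`sub` substitutes 'X' at each match site.

'fXmdcdfXrz@ku'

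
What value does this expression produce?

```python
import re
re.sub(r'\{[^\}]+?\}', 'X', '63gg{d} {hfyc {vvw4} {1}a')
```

'63ggX X Xa'

Matches: at [4:7] → '{d}'; at [8:20] → '{hfyc {vvw4}'; at [21:24] → '{1}'.
Every occurrence is swapped for 'X'.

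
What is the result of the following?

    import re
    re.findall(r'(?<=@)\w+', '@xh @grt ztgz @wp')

['xh', 'grt', 'wp']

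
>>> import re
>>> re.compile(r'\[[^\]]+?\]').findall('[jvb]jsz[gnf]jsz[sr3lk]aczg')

Matches: at [0:5] → '[jvb]'; at [8:13] → '[gnf]'; at [16:23] → '[sr3lk]'.
`findall` yields the raw match text (3 of them) because the pattern has no groups.

['[jvb]', '[gnf]', '[sr3lk]']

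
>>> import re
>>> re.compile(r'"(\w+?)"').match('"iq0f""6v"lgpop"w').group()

'"iq0f"'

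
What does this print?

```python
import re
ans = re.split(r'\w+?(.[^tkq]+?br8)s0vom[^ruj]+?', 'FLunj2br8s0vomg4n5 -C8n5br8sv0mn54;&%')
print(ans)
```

The pattern matches one or more of a word character (lazy); then any character, then one or more of any character except [tkq] (lazy), then the literal 'br8' (captured); then the literal 's0v', then the literal 'om', then one or more of any character except [ruj] (lazy).
With the lazy modifier that quantifier settles for the fewest repetitions that let the rest of the pattern succeed (the atoms after it are unaffected and can still be greedy).
Matches to split on: at [0:15] → 'FLunj2br8s0vomg'.
The group in the pattern means `split` returns the separators' captures alongside the pieces.

['', 'Lunj2br8', '4n5 -C8n5br8sv0mn54;&%']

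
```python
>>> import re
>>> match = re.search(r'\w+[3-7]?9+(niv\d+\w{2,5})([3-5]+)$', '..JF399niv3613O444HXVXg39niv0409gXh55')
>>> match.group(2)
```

The match spans [2:37] → 'JF399niv3613O444HXVXg39niv0409gXh55'.
Captured: group 1 = 'niv0409gXh5', group 2 = '5'.

'5'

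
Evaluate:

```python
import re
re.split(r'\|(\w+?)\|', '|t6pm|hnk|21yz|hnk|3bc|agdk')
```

`re.split` interleaves the captured-group text with the surrounding fragments.

['', 't6pm', 'hnk', '21yz', 'hnk', '3bc', 'agdk']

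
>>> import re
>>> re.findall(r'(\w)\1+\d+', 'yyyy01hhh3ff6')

['y', 'h', 'f']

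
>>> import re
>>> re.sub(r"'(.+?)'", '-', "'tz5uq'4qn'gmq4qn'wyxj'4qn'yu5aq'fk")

Lazy quantifiers expand one character at a time until the remainder of the pattern can match.
Matches: at [0:7] → "'tz5uq'"; at [10:18] → "'gmq4qn'"; at [22:27] → "'4qn'".
Every occurrence is swapped for '-'.

"-4qn-wyxj-yu5aq'fk"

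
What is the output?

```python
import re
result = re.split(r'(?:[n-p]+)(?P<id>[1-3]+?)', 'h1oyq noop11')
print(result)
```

Pattern: one or more of a character in [n-p] (non-capturing group); then one or more of a character in [1-3] (lazy) (captured as 'id').
Because the quantifier is non-greedy, it stops expanding at the earliest point where the rest of the pattern can succeed.
Matches to split on: at [6:11] → 'noop1'.
`re.split` interleaves the captured-group text with the surrounding fragments.

['h1oyq ', '1', '1']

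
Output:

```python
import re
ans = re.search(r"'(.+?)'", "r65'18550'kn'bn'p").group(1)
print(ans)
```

18550

The match spans [3:10] → "'18550'".
Captured: group 1 = '18550'.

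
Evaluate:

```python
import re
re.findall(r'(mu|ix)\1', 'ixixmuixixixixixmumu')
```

['ix', 'ix', 'ix', 'mu']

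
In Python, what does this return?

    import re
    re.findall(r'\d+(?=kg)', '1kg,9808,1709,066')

The positive lookaround only admits positions where the adjacent text matches; those characters stay outside the span.
Walking the string: at [0:1] → '1'.
No capturing groups, so `findall` returns the 1 full match string.

['1']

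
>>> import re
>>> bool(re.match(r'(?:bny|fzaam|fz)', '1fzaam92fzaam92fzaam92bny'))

False

`match` is anchored at position 0; if the pattern doesn't fit there, it returns None.
Here the string doesn't start with a match, so the call returns None, and `bool(None)` is False.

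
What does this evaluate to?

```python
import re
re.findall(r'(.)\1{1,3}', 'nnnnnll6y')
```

['n', 'l']

`\1` has to match the exact text group 1 already captured.
Walking the string: at [0:4] match 'nnnn', group 1 = 'n'; at [5:7] match 'll', group 1 = 'l'.
Because there's exactly one group, `findall` drops the full match and keeps group 1 from each hit.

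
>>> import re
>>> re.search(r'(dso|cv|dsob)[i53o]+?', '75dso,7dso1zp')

Unlike `match`, `search` isn't anchored — it looks for the pattern anywhere in the string.
Here the pattern never matches, so the call returns None.

None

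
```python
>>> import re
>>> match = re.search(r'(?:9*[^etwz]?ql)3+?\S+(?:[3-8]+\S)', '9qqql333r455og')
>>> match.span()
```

Pattern: zero or more of the literal '9', then optionally any character except [etwz], then the literal 'ql' (non-capturing group); then one or more of the literal '3' (lazy), then one or more of a non-whitespace character; then one or more of a character in [3-8], then a non-whitespace character (non-capturing group).
`search` walks the string left to right and returns the first match it finds.
The match spans [2:13] → 'qql333r455o'.

(2, 13)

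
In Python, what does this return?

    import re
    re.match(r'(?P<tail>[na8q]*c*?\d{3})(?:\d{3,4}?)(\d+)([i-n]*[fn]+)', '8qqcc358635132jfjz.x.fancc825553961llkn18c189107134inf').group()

'8qqcc358635132jf'

`re.match` only tries the pattern at the start of the string.
The match spans [0:16] → '8qqcc358635132jf'.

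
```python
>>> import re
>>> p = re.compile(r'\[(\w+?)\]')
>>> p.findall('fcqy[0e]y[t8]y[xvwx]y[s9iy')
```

['0e', 't8', 'xvwx']

`findall` collects group 1 from each match (3 total).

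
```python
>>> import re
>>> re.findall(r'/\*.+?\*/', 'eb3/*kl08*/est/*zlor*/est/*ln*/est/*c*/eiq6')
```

Walking the string: at [3:11] → '/*kl08*/'; at [14:22] → '/*zlor*/'; at [25:31] → '/*ln*/'; at [34:39] → '/*c*/'.
`findall` yields the raw match text (4 of them) because the pattern has no groups.

['/*kl08*/', '/*zlor*/', '/*ln*/', '/*c*/']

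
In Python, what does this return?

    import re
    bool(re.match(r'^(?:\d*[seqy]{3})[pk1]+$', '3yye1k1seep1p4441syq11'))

The pattern matches anchored at the start of the string; then zero or more of a digit, then exactly 3 of one of [seqy] (non-capturing group); then one or more of one of [pk1]; then anchored at the end.
`re.match` only tries the pattern at the start of the string.
Here the string doesn't start with a match, so the call returns None, and `bool(None)` is False.

False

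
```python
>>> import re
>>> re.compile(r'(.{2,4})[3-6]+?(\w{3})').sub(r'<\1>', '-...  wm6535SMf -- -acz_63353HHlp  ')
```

With the lazy modifier that quantifier settles for the fewest repetitions that let the rest of the pattern succeed (the atoms after it are unaffected and can still be greedy).
`\1` in the replacement pulls in group 1's text for each match.

'-...<  wm>SMf -- -<acz_>3HHlp  '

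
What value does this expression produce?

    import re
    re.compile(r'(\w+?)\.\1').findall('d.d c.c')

['d', 'c']

`\1` has to match the exact text group 1 already captured.
Scanning left to right: at [0:3] match 'd.d', group 1 = 'd'; at [4:7] match 'c.c', group 1 = 'c'.
One capturing group, so `findall` returns just the captured substring from each match — 2 in all.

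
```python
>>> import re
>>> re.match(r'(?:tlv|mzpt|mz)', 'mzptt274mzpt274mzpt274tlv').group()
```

'mzpt'

Alternation tries branches left to right and keeps the first one that lets the overall match succeed at that position.
`re.match` won't scan ahead — the pattern has to work from the very first character.
The match spans [0:4] → 'mzpt'.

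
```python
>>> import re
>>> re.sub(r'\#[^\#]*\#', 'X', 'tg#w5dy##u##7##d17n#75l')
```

`sub` substitutes 'X' at each match site.

'tgXXXX75l'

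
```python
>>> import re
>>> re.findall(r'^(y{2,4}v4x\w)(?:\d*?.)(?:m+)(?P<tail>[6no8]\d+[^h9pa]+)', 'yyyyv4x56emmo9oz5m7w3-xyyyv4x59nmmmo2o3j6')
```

[('yyyyv4x5', 'o9oz5m7w3-xyyyv4x5')]

The pattern matches anchored at the start of the string; then 2 to 4 of the literal 'y', then the literal 'v4x', then a word character (captured); then zero or more of a digit (lazy), then any character (non-capturing group); then one or more of a literal 'm' (non-capturing group); then one of [6no8], then one or more of a digit, then one or more of any character except [h9pa] (captured as 'tail').
Multiple groups make `findall` return tuples — one 2-tuple for the one match.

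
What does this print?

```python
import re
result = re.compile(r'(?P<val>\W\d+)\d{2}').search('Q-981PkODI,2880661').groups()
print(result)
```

('-9',)

This matches a non-word character, then one or more of a digit (captured as 'val'); then exactly 2 of a digit.
`re.search` tries every starting position until one works.
The match spans [1:5] → '-981'.
Captured: group 1 = '-9'.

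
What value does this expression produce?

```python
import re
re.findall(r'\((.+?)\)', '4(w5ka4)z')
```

['w5ka4']

One capturing group, so `findall` returns just the captured substring from the one match — 1 in all.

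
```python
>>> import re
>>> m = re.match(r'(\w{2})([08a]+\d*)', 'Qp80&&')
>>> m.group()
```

'Qp80'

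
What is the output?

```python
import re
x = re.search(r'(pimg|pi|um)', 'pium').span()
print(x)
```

`search` walks the string left to right and returns the first match it finds.
The match spans [0:2] → 'pi'.
Captured: group 1 = 'pi'.

(0, 2)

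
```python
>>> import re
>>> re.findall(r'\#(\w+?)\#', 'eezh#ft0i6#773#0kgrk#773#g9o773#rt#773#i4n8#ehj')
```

['ft0i6', '0kgrk', 'g9o773', '773']

Scanning left to right: at [4:11] match '#ft0i6#', group 1 = 'ft0i6'; at [14:21] match '#0kgrk#', group 1 = '0kgrk'; at [24:32] match '#g9o773#', group 1 = 'g9o773'; at [34:39] match '#773#', group 1 = '773'.
With a single group, `findall` returns only what that group captured — 4 items.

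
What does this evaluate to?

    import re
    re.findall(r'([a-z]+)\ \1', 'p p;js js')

['p', 'js']

After group 1 captures some text, `\1` only succeeds where that same text appears again.
Matches: at [0:3] match 'p p', group 1 = 'p'; at [4:9] match 'js js', group 1 = 'js'.
With a single group, `findall` returns only what that group captured — 2 items.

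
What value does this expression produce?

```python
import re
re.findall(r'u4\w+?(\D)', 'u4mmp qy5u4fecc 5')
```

['m', 'e']

Pattern: the literal 'u4', then one or more of a word character (lazy); then a non-digit (captured).
Because the quantifier is non-greedy, it stops expanding at the earliest point where the rest of the pattern can succeed.
Matches: at [0:4] match 'u4mm', group 1 = 'm'; at [9:13] match 'u4fe', group 1 = 'e'.
With a single group, `findall` returns only what that group captured — 2 items.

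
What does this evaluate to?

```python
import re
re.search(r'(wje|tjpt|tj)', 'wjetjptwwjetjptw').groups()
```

`re.search` scans for the first position where the pattern succeeds.
The match spans [0:3] → 'wje'.
Captured: group 1 = 'wje'.

('wje',)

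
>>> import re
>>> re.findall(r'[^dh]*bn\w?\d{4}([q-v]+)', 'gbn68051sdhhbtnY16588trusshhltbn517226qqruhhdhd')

['s']

The pattern matches zero or more of any character except [dh], then the literal 'bn'; then optionally a word character, then exactly 4 of a digit; then one or more of a character in [q-v] (captured).
Scanning left to right: at [0:9] match 'gbn68051s', group 1 = 's'.
One capturing group, so `findall` returns just the captured substring from the one match — 1 in all.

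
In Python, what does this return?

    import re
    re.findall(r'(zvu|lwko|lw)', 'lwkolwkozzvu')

['lwko', 'lwko', 'zvu']

The regex engine tests alternatives in the order written; an earlier branch that matches wins even if a later one would match more.
Matches: at [0:4] match 'lwko', group 1 = 'lwko'; at [4:8] match 'lwko', group 1 = 'lwko'; at [9:12] match 'zvu', group 1 = 'zvu'.
One capturing group, so `findall` returns just the captured substring from each match — 3 in all.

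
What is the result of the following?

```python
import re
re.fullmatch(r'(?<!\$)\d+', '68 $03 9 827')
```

The negative lookaround is zero-width — it rules out positions where the adjacent text would match, without consuming anything.
`re.fullmatch` requires the pattern to consume the entire string.
Here the pattern can't cover the whole string, so the call returns None.

None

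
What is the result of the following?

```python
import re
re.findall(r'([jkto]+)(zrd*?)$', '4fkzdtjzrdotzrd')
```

2 groups means the one result is a tuple of 2 captured strings — 1 here.

[('ot', 'zrd')]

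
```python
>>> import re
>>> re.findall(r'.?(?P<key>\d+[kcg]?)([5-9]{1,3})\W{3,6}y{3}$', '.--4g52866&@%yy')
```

[]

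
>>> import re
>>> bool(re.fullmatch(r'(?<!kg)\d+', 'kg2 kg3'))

False

The negative lookahead/lookbehind blocks any match where the forbidden context is present.
`re.fullmatch` requires the pattern to consume the entire string.
Here the string isn't matched end-to-end, so the call returns None, and `bool(None)` is False.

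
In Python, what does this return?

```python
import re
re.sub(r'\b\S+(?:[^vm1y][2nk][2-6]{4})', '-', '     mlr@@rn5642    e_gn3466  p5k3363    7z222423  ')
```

'     -    -  -    -  '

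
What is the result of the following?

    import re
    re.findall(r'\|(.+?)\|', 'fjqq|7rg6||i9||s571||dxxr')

A `+?`/`*?`/`{m,n}?` starts at its minimum and grows only as far as needed for what follows to match.
Because there's exactly one group, `findall` drops the full match and keeps group 1 from each hit.

['7rg6', 'i9', 's571']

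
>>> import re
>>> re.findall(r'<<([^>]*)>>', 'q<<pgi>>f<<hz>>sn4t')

['pgi', 'hz']

Scanning left to right: at [1:8] match '<<pgi>>', group 1 = 'pgi'; at [9:15] match '<<hz>>', group 1 = 'hz'.
One capturing group, so `findall` returns just the captured substring from each match — 2 in all.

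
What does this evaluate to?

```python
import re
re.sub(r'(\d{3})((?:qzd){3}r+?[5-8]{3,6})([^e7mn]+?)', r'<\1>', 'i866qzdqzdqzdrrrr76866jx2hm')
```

This matches exactly 3 of a digit (captured); then the literal 'qzd' repeated 3 times, then one or more of a literal 'r' (lazy), then 3 to 6 of a character in [5-8] (captured); then one or more of any character except [e7mn] (lazy) (captured).
A non-greedy quantifier consumes as few characters as it can — just enough that the remainder of the pattern still matches from where it stops; whatever follows it matches normally.
Matches: at [1:23] → '866qzdqzdqzdrrrr76866j'.
Each match is replaced using the text its own group 1 captured.

'i<866>x2hm'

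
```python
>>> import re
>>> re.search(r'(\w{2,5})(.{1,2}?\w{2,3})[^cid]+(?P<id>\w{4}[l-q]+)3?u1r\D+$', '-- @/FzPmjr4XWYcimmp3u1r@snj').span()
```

Pattern: 2 to 5 of a word character (captured); then 1 to 2 of any character (lazy), then 2 to 3 of a word character (captured); then one or more of any character except [cid]; then exactly 4 of a word character, then one or more of a character in [l-q] (captured as 'id'); then optionally a literal '3', then the literal 'u1r', then one or more of a non-digit; then anchored at the end.
The match spans [5:28] → 'FzPmjr4XWYcimmp3u1r@snj'.

(5, 28)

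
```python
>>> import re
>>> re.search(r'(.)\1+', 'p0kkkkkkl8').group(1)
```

'k'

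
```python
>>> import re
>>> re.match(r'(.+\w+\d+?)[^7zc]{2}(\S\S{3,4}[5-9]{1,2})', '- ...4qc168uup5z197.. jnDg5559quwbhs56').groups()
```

('- ...4qc168uup5z197.. jnDg5559', 'wbhs56')

The match spans [0:38] → '- ...4qc168uup5z197.. jnDg5559quwbhs56'.
Captured: group 1 = '- ...4qc168uup5z197.. jnDg5559', group 2 = 'wbhs56'.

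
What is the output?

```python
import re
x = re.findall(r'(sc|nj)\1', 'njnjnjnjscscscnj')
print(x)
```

`\1` is not a pattern — it's the concrete string captured by group 1, re-applied verbatim.
Scanning left to right: at [0:4] match 'njnj', group 1 = 'nj'; at [4:8] match 'njnj', group 1 = 'nj'; at [8:12] match 'scsc', group 1 = 'sc'.
One capturing group, so `findall` returns just the captured substring from each match — 3 in all.

['nj', 'nj', 'sc']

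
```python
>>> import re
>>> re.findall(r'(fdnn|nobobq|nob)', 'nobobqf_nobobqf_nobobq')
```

['nobobq', 'nobobq', 'nobobq']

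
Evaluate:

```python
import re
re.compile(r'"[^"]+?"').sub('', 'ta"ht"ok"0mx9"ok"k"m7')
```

'taokokm7'

Each match is replaced by ''.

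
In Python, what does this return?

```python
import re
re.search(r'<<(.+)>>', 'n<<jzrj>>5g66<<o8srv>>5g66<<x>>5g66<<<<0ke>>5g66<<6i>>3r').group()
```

'<<jzrj>>5g66<<o8srv>>5g66<<x>>5g66<<<<0ke>>5g66<<6i>>'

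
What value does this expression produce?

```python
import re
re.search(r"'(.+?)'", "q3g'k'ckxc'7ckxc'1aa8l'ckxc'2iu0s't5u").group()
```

"'k'"

Unlike `match`, `search` isn't anchored — it looks for the pattern anywhere in the string.
The match spans [3:6] → "'k'".
Captured: group 1 = 'k'.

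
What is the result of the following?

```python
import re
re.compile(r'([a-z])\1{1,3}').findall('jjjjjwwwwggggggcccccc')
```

`\1` is not a pattern — it's the concrete string captured by group 1, re-applied verbatim.
Matches: at [0:4] match 'jjjj', group 1 = 'j'; at [5:9] match 'wwww', group 1 = 'w'; at [9:13] match 'gggg', group 1 = 'g'; at [13:15] match 'gg', group 1 = 'g'; at [15:19] match 'cccc', group 1 = 'c'; ….
`findall` collects group 1 from each match (6 total).

['j', 'w', 'g', 'g', 'c', 'c']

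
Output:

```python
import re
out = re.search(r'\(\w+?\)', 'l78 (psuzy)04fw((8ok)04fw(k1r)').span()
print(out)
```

(4, 11)

`re.search` scans for the first position where the pattern succeeds.
The match spans [4:11] → '(psuzy)'.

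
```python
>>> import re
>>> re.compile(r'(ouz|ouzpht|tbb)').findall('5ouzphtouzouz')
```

Branches in `(...|...)` are attempted left-to-right; the first branch that allows the whole pattern to succeed is taken.
Matches: at [1:4] match 'ouz', group 1 = 'ouz'; at [7:10] match 'ouz', group 1 = 'ouz'; at [10:13] match 'ouz', group 1 = 'ouz'.
`findall` collects group 1 from each match (3 total).

['ouz', 'ouz', 'ouz']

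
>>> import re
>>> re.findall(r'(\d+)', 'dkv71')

['71']

With a single group, `findall` returns only what that group captured — 1 item.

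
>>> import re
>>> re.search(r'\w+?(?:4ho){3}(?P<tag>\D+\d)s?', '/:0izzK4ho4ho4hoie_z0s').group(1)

The match spans [2:22] → '0izzK4ho4ho4hoie_z0s'.
Captured: group 1 = 'ie_z0'.

'ie_z0'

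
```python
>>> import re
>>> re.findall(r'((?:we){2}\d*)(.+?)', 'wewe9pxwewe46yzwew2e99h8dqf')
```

This matches the literal 'we' repeated 2 times, then zero or more of a digit (captured); then one or more of any character (lazy) (captured).
Walking the string: at [0:6] match 'wewe9p', groups = ('wewe9', 'p'); at [7:14] match 'wewe46y', groups = ('wewe46', 'y').
With 2 capturing groups, `findall` returns a 2-tuple per match.

[('wewe9', 'p'), ('wewe46', 'y')]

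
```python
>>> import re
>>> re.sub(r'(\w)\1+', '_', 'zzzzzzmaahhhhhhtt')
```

After group 1 captures some text, `\1` only succeeds where that same text appears again.
Each match is replaced by '_'.

'_m___'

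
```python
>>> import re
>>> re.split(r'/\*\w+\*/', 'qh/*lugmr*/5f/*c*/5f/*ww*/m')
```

['qh', '5f', '5f', 'm']

Matches to split on: at [2:11] → '/*lugmr*/'; at [13:18] → '/*c*/'; at [20:26] → '/*ww*/'.
`split` removes every match and returns the 4 fragments in between.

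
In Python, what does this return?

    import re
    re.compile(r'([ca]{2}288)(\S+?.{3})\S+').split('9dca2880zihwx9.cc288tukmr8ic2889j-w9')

['9d', 'ca288', '0zih', '']

Pattern: exactly 2 of one of [ca], then the literal '288' (captured); then one or more of a non-whitespace character (lazy), then exactly 3 of any character (captured); then one or more of a non-whitespace character.
Lazy quantifiers expand one character at a time until the remainder of the pattern can match.
Matches to split on: at [2:36] → 'ca2880zihwx9.cc288tukmr8ic2889j-w9'.
The group in the pattern means `split` returns the separators' captures alongside the pieces.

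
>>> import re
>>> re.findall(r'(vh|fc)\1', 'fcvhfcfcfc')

['fc']

The backreference `\1` re-matches whatever the first group consumed, character for character.
`findall` collects group 1 from the one match (1 total).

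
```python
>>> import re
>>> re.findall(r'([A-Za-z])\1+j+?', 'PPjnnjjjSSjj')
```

`\1` has to match the exact text group 1 already captured.
Scanning left to right: at [0:3] match 'PPj', group 1 = 'P'; at [3:6] match 'nnj', group 1 = 'n'; at [8:11] match 'SSj', group 1 = 'S'.
Because there's exactly one group, `findall` drops the full match and keeps group 1 from each hit.

['P', 'n', 'S']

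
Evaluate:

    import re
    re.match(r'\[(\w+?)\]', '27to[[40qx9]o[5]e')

`re.match` won't scan ahead — the pattern has to work from the very first character.
Here the pattern fails at index 0, so the call returns None.

None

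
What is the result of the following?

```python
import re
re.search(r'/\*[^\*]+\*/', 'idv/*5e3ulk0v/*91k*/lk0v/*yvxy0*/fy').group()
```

'/*91k*/'

`re.search` scans for the first position where the pattern succeeds.
The match spans [13:20] → '/*91k*/'.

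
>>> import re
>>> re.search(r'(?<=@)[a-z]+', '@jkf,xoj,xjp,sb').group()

'jkf'

The positive lookaround only admits positions where the adjacent text matches; those characters stay outside the span.
`re.search` tries every starting position until one works.
The match spans [1:4] → 'jkf'.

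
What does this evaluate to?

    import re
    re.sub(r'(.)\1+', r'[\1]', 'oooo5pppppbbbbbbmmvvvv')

'[o]5[p][b][m][v]'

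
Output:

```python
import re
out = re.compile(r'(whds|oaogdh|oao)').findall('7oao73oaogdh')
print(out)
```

['oao', 'oaogdh']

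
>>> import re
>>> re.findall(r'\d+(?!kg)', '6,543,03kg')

['6', '543', '0']

`(?!…)`/`(?<!…)` only lets a position through if the neighbouring text does NOT match; no characters are consumed.
With no groups in the pattern, `findall` gives back each whole match — 3 here.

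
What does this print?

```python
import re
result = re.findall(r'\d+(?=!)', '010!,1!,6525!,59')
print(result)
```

Because the assertion is zero-width, the text it checks is not consumed and won't appear in the result.
Since nothing is captured, `findall` lists the 3 matched substrings directly.

['010', '1', '6525']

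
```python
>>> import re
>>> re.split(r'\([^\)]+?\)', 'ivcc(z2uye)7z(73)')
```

Each match becomes a cut point; 3 segments remain.

['ivcc', '7z', '']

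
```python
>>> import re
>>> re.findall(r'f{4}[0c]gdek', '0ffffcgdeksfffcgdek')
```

This matches exactly 4 of the literal 'f', then one of [0c]; then the literal 'gd', then the literal 'ek'.
Since nothing is captured, `findall` lists the 1 matched substring directly.

['ffffcgdek']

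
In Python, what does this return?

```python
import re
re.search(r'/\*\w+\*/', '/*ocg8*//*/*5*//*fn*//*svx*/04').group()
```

'/*ocg8*/'

`search` walks the string left to right and returns the first match it finds.
The match spans [0:8] → '/*ocg8*/'.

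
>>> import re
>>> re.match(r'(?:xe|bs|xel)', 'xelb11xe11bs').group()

'xe'

Alternation isn't longest-match — the leftmost alternative that fits at this position is chosen.
With `match`, the pattern is implicitly anchored at the beginning.
The match spans [0:2] → 'xe'.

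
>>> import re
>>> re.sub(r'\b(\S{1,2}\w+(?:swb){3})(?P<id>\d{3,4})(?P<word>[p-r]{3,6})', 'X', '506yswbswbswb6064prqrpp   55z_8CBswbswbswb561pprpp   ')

'X   X   '

Each match is replaced by 'X'.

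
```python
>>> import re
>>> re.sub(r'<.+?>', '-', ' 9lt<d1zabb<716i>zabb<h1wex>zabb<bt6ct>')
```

' 9lt-zabb-zabb-'

A `+?`/`*?`/`{m,n}?` starts at its minimum and grows only as far as needed for what follows to match.
Matches: at [4:17] → '<d1zabb<716i>'; at [21:28] → '<h1wex>'; at [32:39] → '<bt6ct>'.
`sub` substitutes '-' at each match site.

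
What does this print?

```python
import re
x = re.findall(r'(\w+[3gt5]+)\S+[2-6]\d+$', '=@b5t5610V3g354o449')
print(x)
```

['b5t5610V3g35']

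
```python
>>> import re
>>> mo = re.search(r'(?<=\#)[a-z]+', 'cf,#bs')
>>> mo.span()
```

The lookaround is zero-width — it requires the adjacent text to match without consuming it, so the asserted text isn't part of the match.
Unlike `match`, `search` isn't anchored — it looks for the pattern anywhere in the string.
The match spans [4:6] → 'bs'.

(4, 6)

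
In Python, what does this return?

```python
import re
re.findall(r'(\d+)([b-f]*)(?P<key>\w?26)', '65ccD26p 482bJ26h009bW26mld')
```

This matches one or more of a digit (captured); then zero or more of a character in [b-f] (captured); then optionally a word character, then the literal '26' (captured as 'key').
Matches: at [0:7] match '65ccD26', groups = ('65', 'cc', 'D26'); at [9:16] match '482bJ26', groups = ('482', 'b', 'J26'); at [17:24] match '009bW26', groups = ('009', 'b', 'W26').
`findall` packs the 3 group values into a tuple for every match.

[('65', 'cc', 'D26'), ('482', 'b', 'J26'), ('009', 'b', 'W26')]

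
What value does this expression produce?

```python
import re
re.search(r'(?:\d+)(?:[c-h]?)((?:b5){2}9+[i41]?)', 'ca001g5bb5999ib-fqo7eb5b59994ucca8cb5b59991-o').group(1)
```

The match spans [19:29] → '7eb5b59994'.
Captured: group 1 = 'b5b59994'.

'b5b59994'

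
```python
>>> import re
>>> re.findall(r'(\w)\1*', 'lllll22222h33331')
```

`\1` is not a pattern — it's the concrete string captured by group 1, re-applied verbatim.
Scanning left to right: at [0:5] match 'lllll', group 1 = 'l'; at [5:10] match '22222', group 1 = '2'; at [10:11] match 'h', group 1 = 'h'; at [11:15] match '3333', group 1 = '3'; at [15:16] match '1', group 1 = '1'.
Because there's exactly one group, `findall` drops the full match and keeps group 1 from each hit.

['l', '2', 'h', '3', '1']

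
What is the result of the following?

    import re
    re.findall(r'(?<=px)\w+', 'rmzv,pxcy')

['cy']

Because the assertion is zero-width, the text it checks is not consumed and won't appear in the result.
Walking the string: at [7:9] → 'cy'.
No capturing groups, so `findall` returns the 1 full match string.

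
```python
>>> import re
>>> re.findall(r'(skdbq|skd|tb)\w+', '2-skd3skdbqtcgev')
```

One capturing group, so `findall` returns just the captured substring from the one match — 1 in all.

['skd']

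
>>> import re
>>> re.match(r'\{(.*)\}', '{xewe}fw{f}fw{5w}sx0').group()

'{xewe}fw{f}fw{5w}'

`re.match` only tries the pattern at the start of the string.
The match spans [0:17] → '{xewe}fw{f}fw{5w}'.
Captured: group 1 = 'xewe}fw{f}fw{5w'.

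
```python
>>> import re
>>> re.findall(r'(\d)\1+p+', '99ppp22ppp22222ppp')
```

['9', '2', '2']

`\1` has to match the exact text group 1 already captured.
With a single group, `findall` returns only what that group captured — 3 items.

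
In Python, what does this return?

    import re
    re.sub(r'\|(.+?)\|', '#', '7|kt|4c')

'7#4c'

Matches: at [1:5] → '|kt|'.
Each match is replaced by '#'.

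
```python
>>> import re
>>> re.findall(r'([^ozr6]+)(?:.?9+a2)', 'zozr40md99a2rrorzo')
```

['40md9']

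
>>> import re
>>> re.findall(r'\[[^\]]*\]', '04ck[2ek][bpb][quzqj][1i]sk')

Scanning left to right: at [4:9] → '[2ek]'; at [9:14] → '[bpb]'; at [14:21] → '[quzqj]'; at [21:25] → '[1i]'.
With no groups in the pattern, `findall` gives back each whole match — 4 here.

['[2ek]', '[bpb]', '[quzqj]', '[1i]']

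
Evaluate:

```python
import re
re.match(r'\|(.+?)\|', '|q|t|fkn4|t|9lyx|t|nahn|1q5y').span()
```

(0, 3)

Lazy quantifiers expand one character at a time until the remainder of the pattern can match.
`match` is anchored at position 0; if the pattern doesn't fit there, it returns None.
The match spans [0:3] → '|q|'.
Captured: group 1 = 'q'.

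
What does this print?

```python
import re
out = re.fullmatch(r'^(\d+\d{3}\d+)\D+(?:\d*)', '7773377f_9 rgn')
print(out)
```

None

This matches anchored at the start of the string; then one or more of a digit, then exactly 3 of a digit, then one or more of a digit (captured); then one or more of a non-digit; then zero or more of a digit (non-capturing group).
For `fullmatch`, every character of the input must be accounted for by the pattern.
Here there's no way to consume every character, so the call returns None.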